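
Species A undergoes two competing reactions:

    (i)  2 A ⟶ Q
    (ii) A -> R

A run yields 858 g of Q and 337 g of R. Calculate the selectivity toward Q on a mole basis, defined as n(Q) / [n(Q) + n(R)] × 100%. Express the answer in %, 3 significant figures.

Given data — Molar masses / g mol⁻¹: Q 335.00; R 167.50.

n(Q) = 858 / 335.00 = 2.561 mol
n(R) = 337 / 167.50 = 2.012 mol
selectivity = 2.561/(2.561+2.012) × 100 = 56.00 %

56.0 %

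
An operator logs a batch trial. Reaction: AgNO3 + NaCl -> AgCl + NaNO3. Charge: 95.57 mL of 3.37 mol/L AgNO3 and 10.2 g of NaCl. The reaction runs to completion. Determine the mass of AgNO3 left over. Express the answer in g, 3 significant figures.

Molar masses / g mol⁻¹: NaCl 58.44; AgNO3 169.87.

25.1 g

n(AgNO3) = 3.37 × 95.57/1000 = 0.3221 mol
n(NaCl) = 10.20 / 58.44 = 0.1745 mol
n/ν for AgNO3 = 0.3221/1 = 0.3221
n/ν for NaCl = 0.1745/1 = 0.1745
Smallest n/ν is NaCl → limiting reagent.
AgNO3 consumed = (1/1) × 0.1745 = 0.1745 mol
AgNO3 remaining = 0.3221 − 0.1745 = 0.1476 mol
mass = 0.1476 × 169.87 = 25.07 g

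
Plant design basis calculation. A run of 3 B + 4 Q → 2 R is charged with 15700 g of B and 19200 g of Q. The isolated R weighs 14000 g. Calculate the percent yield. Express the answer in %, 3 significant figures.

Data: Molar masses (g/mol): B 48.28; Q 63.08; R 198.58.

n(B) = 15700 / 48.28 = 325.2 mol
n(Q) = 19200 / 63.08 = 304.4 mol
n/ν → B: 108.4, Q: 76.10; Q is limiting.
theoretical n(R) = (2/4) × 304.4 = 152.2 mol → 30220 g
% yield = 14000 / 30220 × 100 = 46.33 %

46.3 %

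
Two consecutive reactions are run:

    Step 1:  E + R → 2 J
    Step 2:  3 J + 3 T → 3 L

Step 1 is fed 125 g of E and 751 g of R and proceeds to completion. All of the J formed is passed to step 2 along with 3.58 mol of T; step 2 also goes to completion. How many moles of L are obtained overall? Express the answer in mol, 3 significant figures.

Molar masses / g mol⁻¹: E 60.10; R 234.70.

3.58 mol

Step 1:
n(E) = 125.0 / 60.10 = 2.080 mol
n(R) = 751.0 / 234.70 = 3.200 mol
n/ν for E = 2.080/1 = 2.080
n/ν for R = 3.200/1 = 3.200
Smallest n/ν is E → limiting reagent.
n(J) produced = (2/1) × 2.080 = 4.160 mol
Step 2:
n(J) available = 4.160 mol
n(T) = 3.580 mol
n/ν for J = 4.160/3 = 1.387
n/ν for T = 3.580/3 = 1.193
Smallest n/ν is T → limiting reagent.
n(L) = (3/3) × 3.580 = 3.580 mol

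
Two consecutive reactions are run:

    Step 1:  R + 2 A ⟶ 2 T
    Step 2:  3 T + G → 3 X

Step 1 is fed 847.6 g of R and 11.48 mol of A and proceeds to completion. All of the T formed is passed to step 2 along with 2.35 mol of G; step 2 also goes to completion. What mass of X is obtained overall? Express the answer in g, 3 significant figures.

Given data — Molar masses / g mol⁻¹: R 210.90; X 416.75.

2940 g

Step 1:
n(R) = 847.6 / 210.90 = 4.019 mol
n(A) = 11.48 mol
n/ν for R = 4.019/1 = 4.019
n/ν for A = 11.48/2 = 5.740
Smallest n/ν is R → limiting reagent.
n(T) produced = (2/1) × 4.019 = 8.038 mol
Step 2:
n(T) available = 8.038 mol
n(G) = 2.350 mol
n/ν for T = 8.038/3 = 2.679
n/ν for G = 2.350/1 = 2.350
Smallest n/ν is G → limiting reagent.
n(X) = (3/1) × 2.350 = 7.050 mol
mass = 7.050 × 416.75 = 2938 g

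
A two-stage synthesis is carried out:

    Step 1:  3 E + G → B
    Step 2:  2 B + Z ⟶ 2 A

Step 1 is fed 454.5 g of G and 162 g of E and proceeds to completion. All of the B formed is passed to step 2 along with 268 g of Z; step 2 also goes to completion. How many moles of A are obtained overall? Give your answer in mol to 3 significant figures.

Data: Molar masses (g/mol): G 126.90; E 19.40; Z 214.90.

Step 1:
n(G) = 454.5 / 126.90 = 3.582 mol
n(E) = 162.0 / 19.40 = 8.351 mol
n/ν for G = 3.582/1 = 3.582
n/ν for E = 8.351/3 = 2.784
Smallest n/ν is E → limiting reagent.
n(B) produced = (1/3) × 8.351 = 2.784 mol
Step 2:
n(B) available = 2.784 mol
n(Z) = 268.0 / 214.90 = 1.247 mol
n/ν for B = 2.784/2 = 1.392
n/ν for Z = 1.247/1 = 1.247
Smallest n/ν is Z → limiting reagent.
n(A) = (2/1) × 1.247 = 2.494 mol

2.49 mol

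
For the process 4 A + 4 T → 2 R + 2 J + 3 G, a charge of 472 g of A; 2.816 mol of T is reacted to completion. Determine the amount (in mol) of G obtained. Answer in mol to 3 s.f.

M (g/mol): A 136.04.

n(A) = 472.0 / 136.04 = 3.470 mol
n(T) = 2.816 mol
n/ν → A: 0.8675, T: 0.7040; T is limiting.
n(G) = (3/4) × 2.816 = 2.112 mol

2.11 mol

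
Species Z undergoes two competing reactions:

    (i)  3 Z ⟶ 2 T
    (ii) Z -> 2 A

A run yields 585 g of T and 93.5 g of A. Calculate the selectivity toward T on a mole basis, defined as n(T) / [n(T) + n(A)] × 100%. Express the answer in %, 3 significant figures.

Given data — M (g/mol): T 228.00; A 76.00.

n(T) = 585 / 228.00 = 2.566 mol
n(A) = 93.5 / 76.00 = 1.230 mol
selectivity = 2.566/(2.566+1.230) × 100 = 67.60 %

67.6 %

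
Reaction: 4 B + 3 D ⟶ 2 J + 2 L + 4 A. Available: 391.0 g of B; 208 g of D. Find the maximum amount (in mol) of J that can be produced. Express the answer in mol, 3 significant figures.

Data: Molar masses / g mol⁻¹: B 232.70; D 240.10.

0.578 mol

n(B) = 391.0 / 232.70 = 1.680 mol
n(D) = 208.0 / 240.10 = 0.8663 mol
n/ν for B = 1.680/4 = 0.4200
n/ν for D = 0.8663/3 = 0.2888
Smallest n/ν is D → limiting reagent.
n(J) = (2/3) × 0.8663 = 0.5775 mol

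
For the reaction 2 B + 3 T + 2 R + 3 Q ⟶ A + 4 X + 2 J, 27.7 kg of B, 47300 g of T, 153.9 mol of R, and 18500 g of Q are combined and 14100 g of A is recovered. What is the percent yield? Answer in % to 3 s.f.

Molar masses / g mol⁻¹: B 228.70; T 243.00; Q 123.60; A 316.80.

n(B) = 27.70×1000 / 228.70 = 121.1 mol
n(T) = 47300 / 243.00 = 194.7 mol
n(R) = 153.9 mol
n(Q) = 18500 / 123.60 = 149.7 mol
n/ν → B: 60.55, T: 64.90, R: 76.95, Q: 49.90; Q is limiting.
theoretical n(A) = (1/3) × 149.7 = 49.90 mol → 15810 g
% yield = 14100 / 15810 × 100 = 89.18 %

89.2 %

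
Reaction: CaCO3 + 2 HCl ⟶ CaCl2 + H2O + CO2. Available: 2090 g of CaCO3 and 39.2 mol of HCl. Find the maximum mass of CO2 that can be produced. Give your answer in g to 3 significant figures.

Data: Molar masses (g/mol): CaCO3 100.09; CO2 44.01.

863 g

n(CaCO3) = 2090 / 100.09 = 20.88 mol
n(HCl) = 39.20 mol
n/ν for CaCO3 = 20.88/1 = 20.88
n/ν for HCl = 39.20/2 = 19.60
Smallest n/ν is HCl → limiting reagent.
n(CO2) = (1/2) × 39.20 = 19.60 mol
mass = 19.60 × 44.01 = 862.6 g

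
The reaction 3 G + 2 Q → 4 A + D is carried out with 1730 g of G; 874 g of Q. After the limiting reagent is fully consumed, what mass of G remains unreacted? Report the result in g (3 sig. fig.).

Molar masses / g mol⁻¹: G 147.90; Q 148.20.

422 g

n(G) = 1730 / 147.90 = 11.70 mol
n(Q) = 874.0 / 148.20 = 5.897 mol
n/ν → G: 3.900, Q: 2.949; Q is limiting.
G consumed = (3/2) × 5.897 = 8.846 mol
G remaining = 11.70 − 8.846 = 2.854 mol
mass = 2.854 × 147.90 = 422.1 g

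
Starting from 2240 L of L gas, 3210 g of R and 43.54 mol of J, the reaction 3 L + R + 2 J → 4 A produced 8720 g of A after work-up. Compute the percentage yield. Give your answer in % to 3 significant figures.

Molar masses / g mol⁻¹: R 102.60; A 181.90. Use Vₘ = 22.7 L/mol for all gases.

55.1 %

n(L) = 2240 / 22.7 = 98.68 mol
n(R) = 3210 / 102.60 = 31.29 mol
n(J) = 43.54 mol
n/ν for L = 98.68/3 = 32.89
n/ν for R = 31.29/1 = 31.29
n/ν for J = 43.54/2 = 21.77
Smallest n/ν is J → limiting reagent.
theoretical n(A) = (4/2) × 43.54 = 87.08 mol → 15840 g
% yield = 8720 / 15840 × 100 = 55.05 %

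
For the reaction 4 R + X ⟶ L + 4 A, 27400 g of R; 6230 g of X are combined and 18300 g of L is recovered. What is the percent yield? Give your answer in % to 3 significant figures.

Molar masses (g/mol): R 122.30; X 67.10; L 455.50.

n(R) = 27400 / 122.30 = 224.0 mol
n(X) = 6230 / 67.10 = 92.85 mol
n/ν → R: 56.00, X: 92.85; R is limiting.
theoretical n(L) = (1/4) × 224.0 = 56.00 mol → 25510 g
% yield = 18300 / 25510 × 100 = 71.74 %

71.7 %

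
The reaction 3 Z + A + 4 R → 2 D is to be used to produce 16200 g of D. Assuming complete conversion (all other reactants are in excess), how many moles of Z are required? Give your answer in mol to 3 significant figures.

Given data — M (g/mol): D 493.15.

n(D) = 16200 / 493.15 = 32.85 mol
n(Z) = (3/2) × 32.85 = 49.28 mol

49.3 mol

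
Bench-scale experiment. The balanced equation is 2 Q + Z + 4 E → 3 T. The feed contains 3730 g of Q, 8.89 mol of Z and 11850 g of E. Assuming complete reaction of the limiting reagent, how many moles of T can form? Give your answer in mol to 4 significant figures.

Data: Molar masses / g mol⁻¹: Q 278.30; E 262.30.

n(Q) = 3730 / 278.30 = 13.40 mol
n(Z) = 8.890 mol
n(E) = 11850 / 262.30 = 45.18 mol
n/ν for Q = 13.40/2 = 6.700
n/ν for Z = 8.890/1 = 8.890
n/ν for E = 45.18/4 = 11.30
Smallest n/ν is Q → limiting reagent.
n(T) = (3/2) × 13.40 = 20.10 mol

20.10 mol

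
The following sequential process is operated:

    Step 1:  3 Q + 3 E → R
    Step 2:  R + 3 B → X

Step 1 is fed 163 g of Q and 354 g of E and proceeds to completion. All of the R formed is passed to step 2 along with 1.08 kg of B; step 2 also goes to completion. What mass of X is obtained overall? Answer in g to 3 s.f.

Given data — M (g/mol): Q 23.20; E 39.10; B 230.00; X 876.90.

Step 1:
n(Q) = 163.0 / 23.20 = 7.026 mol
n(E) = 354.0 / 39.10 = 9.054 mol
n/ν for Q = 7.026/3 = 2.342
n/ν for E = 9.054/3 = 3.018
Smallest n/ν is Q → limiting reagent.
n(R) produced = (1/3) × 7.026 = 2.342 mol
Step 2:
n(R) available = 2.342 mol
n(B) = 1.080×1000 / 230.00 = 4.696 mol
n/ν for R = 2.342/1 = 2.342
n/ν for B = 4.696/3 = 1.565
Smallest n/ν is B → limiting reagent.
n(X) = (1/3) × 4.696 = 1.565 mol
mass = 1.565 × 876.90 = 1372 g

1370 g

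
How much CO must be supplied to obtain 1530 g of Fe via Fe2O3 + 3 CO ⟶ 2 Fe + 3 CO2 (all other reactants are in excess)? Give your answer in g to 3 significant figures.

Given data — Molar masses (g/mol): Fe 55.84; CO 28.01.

1150 g

n(Fe) = 1530 / 55.84 = 27.40 mol
n(CO) = (3/2) × 27.40 = 41.10 mol
mass = 41.10 × 28.01 = 1151 g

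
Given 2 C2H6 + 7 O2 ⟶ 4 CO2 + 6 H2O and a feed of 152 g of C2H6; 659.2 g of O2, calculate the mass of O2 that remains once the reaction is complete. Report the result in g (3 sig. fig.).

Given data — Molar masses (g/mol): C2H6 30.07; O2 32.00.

93.1 g

n(C2H6) = 152.0 / 30.07 = 5.055 mol
n(O2) = 659.2 / 32.00 = 20.60 mol
n/ν for C2H6 = 5.055/2 = 2.528
n/ν for O2 = 20.60/7 = 2.943
Smallest n/ν is C2H6 → limiting reagent.
O2 consumed = (7/2) × 5.055 = 17.69 mol
O2 remaining = 20.60 − 17.69 = 2.910 mol
mass = 2.910 × 32.00 = 93.12 g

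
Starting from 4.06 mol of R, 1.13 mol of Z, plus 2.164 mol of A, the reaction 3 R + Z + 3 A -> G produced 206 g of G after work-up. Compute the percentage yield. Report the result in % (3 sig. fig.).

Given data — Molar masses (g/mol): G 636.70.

n(R) = 4.060 mol
n(Z) = 1.130 mol
n(A) = 2.164 mol
n/ν → R: 1.353, Z: 1.130, A: 0.7213; A is limiting.
theoretical n(G) = (1/3) × 2.164 = 0.7213 mol → 459.3 g
% yield = 206 / 459.3 × 100 = 44.85 %

44.9 %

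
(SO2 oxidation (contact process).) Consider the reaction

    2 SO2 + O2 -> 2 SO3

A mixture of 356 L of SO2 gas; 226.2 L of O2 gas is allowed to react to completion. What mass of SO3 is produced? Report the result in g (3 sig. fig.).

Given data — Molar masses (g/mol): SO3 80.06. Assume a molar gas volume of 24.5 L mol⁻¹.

1160 g

n(SO2) = 356.0 / 24.5 = 14.53 mol
n(O2) = 226.2 / 24.5 = 9.233 mol
n/ν for SO2 = 14.53/2 = 7.265
n/ν for O2 = 9.233/1 = 9.233
Smallest n/ν is SO2 → limiting reagent.
n(SO3) = (2/2) × 14.53 = 14.53 mol
mass = 14.53 × 80.06 = 1163 g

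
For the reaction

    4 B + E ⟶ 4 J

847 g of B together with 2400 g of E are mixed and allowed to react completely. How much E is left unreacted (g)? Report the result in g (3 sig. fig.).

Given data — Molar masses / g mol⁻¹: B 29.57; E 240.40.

679 g

n(B) = 847.0 / 29.57 = 28.64 mol
n(E) = 2400 / 240.40 = 9.983 mol
n/ν for B = 28.64/4 = 7.160
n/ν for E = 9.983/1 = 9.983
Smallest n/ν is B → limiting reagent.
E consumed = (1/4) × 28.64 = 7.160 mol
E remaining = 9.983 − 7.160 = 2.823 mol
mass = 2.823 × 240.40 = 678.6 g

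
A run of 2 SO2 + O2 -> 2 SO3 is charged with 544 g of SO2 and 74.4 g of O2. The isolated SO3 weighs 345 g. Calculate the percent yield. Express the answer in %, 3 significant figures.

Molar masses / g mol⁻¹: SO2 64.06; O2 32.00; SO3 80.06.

92.7 %

n(SO2) = 544.0 / 64.06 = 8.492 mol
n(O2) = 74.40 / 32.00 = 2.325 mol
n/ν for SO2 = 8.492/2 = 4.246
n/ν for O2 = 2.325/1 = 2.325
Smallest n/ν is O2 → limiting reagent.
theoretical n(SO3) = (2/1) × 2.325 = 4.650 mol → 372.3 g
% yield = 345 / 372.3 × 100 = 92.67 %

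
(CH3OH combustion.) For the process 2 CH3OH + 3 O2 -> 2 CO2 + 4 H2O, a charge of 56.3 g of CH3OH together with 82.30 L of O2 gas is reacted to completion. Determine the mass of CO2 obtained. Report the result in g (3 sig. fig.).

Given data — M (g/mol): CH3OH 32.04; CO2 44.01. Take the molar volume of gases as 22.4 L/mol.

77.3 g

n(CH3OH) = 56.30 / 32.04 = 1.757 mol
n(O2) = 82.30 / 22.4 = 3.674 mol
n/ν → CH3OH: 0.8785, O2: 1.225; CH3OH is limiting.
n(CO2) = (2/2) × 1.757 = 1.757 mol
mass = 1.757 × 44.01 = 77.33 g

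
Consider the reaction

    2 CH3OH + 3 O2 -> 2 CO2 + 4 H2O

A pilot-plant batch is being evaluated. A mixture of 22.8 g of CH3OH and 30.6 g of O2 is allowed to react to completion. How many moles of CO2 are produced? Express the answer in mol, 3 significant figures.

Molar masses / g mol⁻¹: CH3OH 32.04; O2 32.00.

0.638 mol

n(CH3OH) = 22.80 / 32.04 = 0.7116 mol
n(O2) = 30.60 / 32.00 = 0.9563 mol
n/ν → CH3OH: 0.3558, O2: 0.3188; O2 is limiting.
n(CO2) = (2/3) × 0.9563 = 0.6375 mol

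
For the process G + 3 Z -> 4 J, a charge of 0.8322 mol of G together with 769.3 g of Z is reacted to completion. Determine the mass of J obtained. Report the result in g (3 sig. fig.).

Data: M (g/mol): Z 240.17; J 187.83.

625 g

n(G) = 0.8322 mol
n(Z) = 769.3 / 240.17 = 3.203 mol
n/ν for G = 0.8322/1 = 0.8322
n/ν for Z = 3.203/3 = 1.068
Smallest n/ν is G → limiting reagent.
n(J) = (4/1) × 0.8322 = 3.329 mol
mass = 3.329 × 187.83 = 625.3 g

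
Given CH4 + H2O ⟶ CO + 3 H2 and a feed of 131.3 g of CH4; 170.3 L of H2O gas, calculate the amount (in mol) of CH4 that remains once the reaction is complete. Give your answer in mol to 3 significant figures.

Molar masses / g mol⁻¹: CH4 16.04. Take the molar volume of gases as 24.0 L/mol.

1.09 mol

n(CH4) = 131.3 / 16.04 = 8.186 mol
n(H2O) = 170.3 / 24.0 = 7.096 mol
n/ν for CH4 = 8.186/1 = 8.186
n/ν for H2O = 7.096/1 = 7.096
Smallest n/ν is H2O → limiting reagent.
CH4 consumed = (1/1) × 7.096 = 7.096 mol
CH4 remaining = 8.186 − 7.096 = 1.090 mol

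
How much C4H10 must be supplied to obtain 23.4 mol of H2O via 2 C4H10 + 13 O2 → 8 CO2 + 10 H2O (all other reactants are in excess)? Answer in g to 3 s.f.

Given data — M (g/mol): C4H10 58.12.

n(H2O) = 23.40 mol
n(C4H10) = (2/10) × 23.40 = 4.680 mol
mass = 4.680 × 58.12 = 272.0 g

272 g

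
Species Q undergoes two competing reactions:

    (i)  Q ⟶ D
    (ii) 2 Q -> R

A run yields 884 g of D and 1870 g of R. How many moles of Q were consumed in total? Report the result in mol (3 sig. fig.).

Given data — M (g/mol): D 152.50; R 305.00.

n(D) = 884 / 152.50 = 5.797 mol
n(R) = 1870 / 305.00 = 6.131 mol
n(Q) via (i) = (1/1)×5.797 = 5.797 mol
n(Q) via (ii) = (2/1)×6.131 = 12.26 mol
total n(Q) = 5.797 + 12.26 = 18.06 mol

18.1 mol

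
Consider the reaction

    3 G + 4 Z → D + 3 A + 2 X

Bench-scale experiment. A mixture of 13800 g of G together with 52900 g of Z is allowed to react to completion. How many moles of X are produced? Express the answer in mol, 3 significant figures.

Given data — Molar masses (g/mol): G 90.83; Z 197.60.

n(G) = 13800 / 90.83 = 151.9 mol
n(Z) = 52900 / 197.60 = 267.7 mol
n/ν for G = 151.9/3 = 50.63
n/ν for Z = 267.7/4 = 66.93
Smallest n/ν is G → limiting reagent.
n(X) = (2/3) × 151.9 = 101.3 mol

101 mol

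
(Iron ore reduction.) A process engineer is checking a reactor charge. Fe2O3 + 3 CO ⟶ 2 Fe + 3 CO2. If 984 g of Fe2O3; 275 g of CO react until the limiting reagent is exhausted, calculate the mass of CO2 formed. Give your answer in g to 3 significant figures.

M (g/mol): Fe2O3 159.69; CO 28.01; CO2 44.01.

432 g

n(Fe2O3) = 984.0 / 159.69 = 6.162 mol
n(CO) = 275.0 / 28.01 = 9.818 mol
n/ν for Fe2O3 = 6.162/1 = 6.162
n/ν for CO = 9.818/3 = 3.273
Smallest n/ν is CO → limiting reagent.
n(CO2) = (3/3) × 9.818 = 9.818 mol
mass = 9.818 × 44.01 = 432.1 g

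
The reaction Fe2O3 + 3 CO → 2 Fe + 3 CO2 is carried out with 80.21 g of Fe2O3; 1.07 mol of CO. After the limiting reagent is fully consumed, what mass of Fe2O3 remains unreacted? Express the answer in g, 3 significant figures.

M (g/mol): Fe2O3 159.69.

n(Fe2O3) = 80.21 / 159.69 = 0.5023 mol
n(CO) = 1.070 mol
n/ν → Fe2O3: 0.5023, CO: 0.3567; CO is limiting.
Fe2O3 consumed = (1/3) × 1.070 = 0.3567 mol
Fe2O3 remaining = 0.5023 − 0.3567 = 0.1456 mol
mass = 0.1456 × 159.69 = 23.25 g

23.3 g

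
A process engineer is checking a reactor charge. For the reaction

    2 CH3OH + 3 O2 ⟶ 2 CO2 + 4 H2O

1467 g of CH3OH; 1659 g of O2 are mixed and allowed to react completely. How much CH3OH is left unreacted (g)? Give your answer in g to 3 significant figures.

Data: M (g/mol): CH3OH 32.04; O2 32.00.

n(CH3OH) = 1467 / 32.04 = 45.79 mol
n(O2) = 1659 / 32.00 = 51.84 mol
n/ν for CH3OH = 45.79/2 = 22.90
n/ν for O2 = 51.84/3 = 17.28
Smallest n/ν is O2 → limiting reagent.
CH3OH consumed = (2/3) × 51.84 = 34.56 mol
CH3OH remaining = 45.79 − 34.56 = 11.23 mol
mass = 11.23 × 32.04 = 359.8 g

360 g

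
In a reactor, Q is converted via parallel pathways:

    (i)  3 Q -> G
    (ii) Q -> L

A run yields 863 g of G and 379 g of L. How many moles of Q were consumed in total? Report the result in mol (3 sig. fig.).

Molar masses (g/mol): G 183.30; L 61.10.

20.3 mol

n(G) = 863 / 183.30 = 4.708 mol
n(L) = 379 / 61.10 = 6.203 mol
n(Q) via (i) = (3/1)×4.708 = 14.12 mol
n(Q) via (ii) = (1/1)×6.203 = 6.203 mol
total n(Q) = 14.12 + 6.203 = 20.32 mol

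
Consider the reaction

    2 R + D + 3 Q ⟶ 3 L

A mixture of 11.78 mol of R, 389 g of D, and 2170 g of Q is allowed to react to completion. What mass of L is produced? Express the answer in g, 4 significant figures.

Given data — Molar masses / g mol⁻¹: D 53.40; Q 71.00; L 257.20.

4545 g

n(R) = 11.78 mol
n(D) = 389.0 / 53.40 = 7.285 mol
n(Q) = 2170 / 71.00 = 30.56 mol
n/ν for R = 11.78/2 = 5.890
n/ν for D = 7.285/1 = 7.285
n/ν for Q = 30.56/3 = 10.19
Smallest n/ν is R → limiting reagent.
n(L) = (3/2) × 11.78 = 17.67 mol
mass = 17.67 × 257.20 = 4545 g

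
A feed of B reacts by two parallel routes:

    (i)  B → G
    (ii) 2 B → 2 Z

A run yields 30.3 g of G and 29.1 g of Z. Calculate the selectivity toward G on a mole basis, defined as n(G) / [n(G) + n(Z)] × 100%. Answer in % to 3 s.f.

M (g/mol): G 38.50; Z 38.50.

n(G) = 30.3 / 38.50 = 0.7870 mol
n(Z) = 29.1 / 38.50 = 0.7558 mol
selectivity = 0.7870/(0.7870+0.7558) × 100 = 51.01 %

51.0 %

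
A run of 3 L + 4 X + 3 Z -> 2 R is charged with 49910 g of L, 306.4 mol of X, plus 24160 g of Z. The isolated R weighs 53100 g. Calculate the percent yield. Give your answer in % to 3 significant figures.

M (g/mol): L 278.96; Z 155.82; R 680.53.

75.5 %

n(L) = 49910 / 278.96 = 178.9 mol
n(X) = 306.4 mol
n(Z) = 24160 / 155.82 = 155.1 mol
n/ν for L = 178.9/3 = 59.63
n/ν for X = 306.4/4 = 76.60
n/ν for Z = 155.1/3 = 51.70
Smallest n/ν is Z → limiting reagent.
theoretical n(R) = (2/3) × 155.1 = 103.4 mol → 70370 g
% yield = 53100 / 70370 × 100 = 75.46 %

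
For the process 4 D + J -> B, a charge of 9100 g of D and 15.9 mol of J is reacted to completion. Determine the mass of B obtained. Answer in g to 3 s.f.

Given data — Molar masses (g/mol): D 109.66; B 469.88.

n(D) = 9100 / 109.66 = 82.98 mol
n(J) = 15.90 mol
n/ν for D = 82.98/4 = 20.75
n/ν for J = 15.90/1 = 15.90
Smallest n/ν is J → limiting reagent.
n(B) = (1/1) × 15.90 = 15.90 mol
mass = 15.90 × 469.88 = 7471 g

7470 g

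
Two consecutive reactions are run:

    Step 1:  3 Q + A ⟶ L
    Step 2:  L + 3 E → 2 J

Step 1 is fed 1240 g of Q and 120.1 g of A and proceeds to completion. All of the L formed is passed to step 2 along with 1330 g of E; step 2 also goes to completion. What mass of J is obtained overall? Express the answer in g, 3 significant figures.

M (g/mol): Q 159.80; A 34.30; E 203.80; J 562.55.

Step 1:
n(Q) = 1240 / 159.80 = 7.760 mol
n(A) = 120.1 / 34.30 = 3.501 mol
n/ν for Q = 7.760/3 = 2.587
n/ν for A = 3.501/1 = 3.501
Smallest n/ν is Q → limiting reagent.
n(L) produced = (1/3) × 7.760 = 2.587 mol
Step 2:
n(L) available = 2.587 mol
n(E) = 1330 / 203.80 = 6.526 mol
n/ν for L = 2.587/1 = 2.587
n/ν for E = 6.526/3 = 2.175
Smallest n/ν is E → limiting reagent.
n(J) = (2/3) × 6.526 = 4.351 mol
mass = 4.351 × 562.55 = 2448 g

2450 g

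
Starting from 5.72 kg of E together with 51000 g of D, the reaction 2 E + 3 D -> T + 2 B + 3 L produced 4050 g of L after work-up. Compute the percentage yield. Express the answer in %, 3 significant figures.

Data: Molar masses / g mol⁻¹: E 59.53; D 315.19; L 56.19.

n(E) = 5.720×1000 / 59.53 = 96.09 mol
n(D) = 51000 / 315.19 = 161.8 mol
n/ν for E = 96.09/2 = 48.05
n/ν for D = 161.8/3 = 53.93
Smallest n/ν is E → limiting reagent.
theoretical n(L) = (3/2) × 96.09 = 144.1 mol → 8097 g
% yield = 4050 / 8097 × 100 = 50.02 %

50.0 %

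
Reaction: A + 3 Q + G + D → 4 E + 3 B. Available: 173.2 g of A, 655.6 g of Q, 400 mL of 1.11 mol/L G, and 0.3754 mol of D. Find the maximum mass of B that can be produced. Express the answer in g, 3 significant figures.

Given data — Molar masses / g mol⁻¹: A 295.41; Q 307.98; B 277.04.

312 g

n(A) = 173.2 / 295.41 = 0.5863 mol
n(Q) = 655.6 / 307.98 = 2.129 mol
n(G) = 1.11 × 400.0/1000 = 0.4440 mol
n(D) = 0.3754 mol
n/ν for A = 0.5863/1 = 0.5863
n/ν for Q = 2.129/3 = 0.7097
n/ν for G = 0.4440/1 = 0.4440
n/ν for D = 0.3754/1 = 0.3754
Smallest n/ν is D → limiting reagent.
n(B) = (3/1) × 0.3754 = 1.126 mol
mass = 1.126 × 277.04 = 311.9 g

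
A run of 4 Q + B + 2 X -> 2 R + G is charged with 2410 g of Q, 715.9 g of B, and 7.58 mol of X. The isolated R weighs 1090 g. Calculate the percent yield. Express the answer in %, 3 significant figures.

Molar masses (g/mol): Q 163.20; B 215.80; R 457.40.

35.9 %

n(Q) = 2410 / 163.20 = 14.77 mol
n(B) = 715.9 / 215.80 = 3.317 mol
n(X) = 7.580 mol
n/ν → Q: 3.693, B: 3.317, X: 3.790; B is limiting.
theoretical n(R) = (2/1) × 3.317 = 6.634 mol → 3034 g
% yield = 1090 / 3034 × 100 = 35.93 %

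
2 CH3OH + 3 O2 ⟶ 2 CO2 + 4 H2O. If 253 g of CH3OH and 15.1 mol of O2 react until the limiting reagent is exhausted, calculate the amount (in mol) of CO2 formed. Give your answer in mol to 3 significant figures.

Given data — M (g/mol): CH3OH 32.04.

7.90 mol

n(CH3OH) = 253.0 / 32.04 = 7.896 mol
n(O2) = 15.10 mol
n/ν for CH3OH = 7.896/2 = 3.948
n/ν for O2 = 15.10/3 = 5.033
Smallest n/ν is CH3OH → limiting reagent.
n(CO2) = (2/2) × 7.896 = 7.896 mol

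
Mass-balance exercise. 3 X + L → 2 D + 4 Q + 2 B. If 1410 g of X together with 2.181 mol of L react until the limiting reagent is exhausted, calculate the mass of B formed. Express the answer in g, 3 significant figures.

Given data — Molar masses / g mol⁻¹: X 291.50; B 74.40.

240 g

n(X) = 1410 / 291.50 = 4.837 mol
n(L) = 2.181 mol
n/ν → X: 1.612, L: 2.181; X is limiting.
n(B) = (2/3) × 4.837 = 3.225 mol
mass = 3.225 × 74.40 = 239.9 g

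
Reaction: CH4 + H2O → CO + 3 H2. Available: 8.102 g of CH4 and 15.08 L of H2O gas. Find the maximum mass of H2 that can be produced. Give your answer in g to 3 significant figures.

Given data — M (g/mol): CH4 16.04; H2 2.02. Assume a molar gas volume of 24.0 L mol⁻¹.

3.06 g

n(CH4) = 8.102 / 16.04 = 0.5051 mol
n(H2O) = 15.08 / 24.0 = 0.6283 mol
n/ν for CH4 = 0.5051/1 = 0.5051
n/ν for H2O = 0.6283/1 = 0.6283
Smallest n/ν is CH4 → limiting reagent.
n(H2) = (3/1) × 0.5051 = 1.515 mol
mass = 1.515 × 2.02 = 3.060 g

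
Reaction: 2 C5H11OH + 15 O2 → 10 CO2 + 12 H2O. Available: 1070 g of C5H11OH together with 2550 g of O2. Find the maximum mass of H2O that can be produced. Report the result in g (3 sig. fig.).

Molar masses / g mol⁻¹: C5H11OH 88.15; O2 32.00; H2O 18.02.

1150 g

n(C5H11OH) = 1070 / 88.15 = 12.14 mol
n(O2) = 2550 / 32.00 = 79.69 mol
n/ν for C5H11OH = 12.14/2 = 6.070
n/ν for O2 = 79.69/15 = 5.313
Smallest n/ν is O2 → limiting reagent.
n(H2O) = (12/15) × 79.69 = 63.75 mol
mass = 63.75 × 18.02 = 1149 g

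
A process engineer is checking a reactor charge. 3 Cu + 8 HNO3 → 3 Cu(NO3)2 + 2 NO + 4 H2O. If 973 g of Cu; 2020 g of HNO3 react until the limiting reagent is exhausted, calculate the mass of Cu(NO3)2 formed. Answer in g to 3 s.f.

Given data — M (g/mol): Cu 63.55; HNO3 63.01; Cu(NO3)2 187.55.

n(Cu) = 973.0 / 63.55 = 15.31 mol
n(HNO3) = 2020 / 63.01 = 32.06 mol
n/ν for Cu = 15.31/3 = 5.103
n/ν for HNO3 = 32.06/8 = 4.008
Smallest n/ν is HNO3 → limiting reagent.
n(Cu(NO3)2) = (3/8) × 32.06 = 12.02 mol
mass = 12.02 × 187.55 = 2254 g

2250 g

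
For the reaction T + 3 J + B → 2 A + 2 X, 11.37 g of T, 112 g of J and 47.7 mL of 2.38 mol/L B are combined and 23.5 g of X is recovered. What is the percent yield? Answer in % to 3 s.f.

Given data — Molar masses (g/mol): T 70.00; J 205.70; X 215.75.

n(T) = 11.37 / 70.00 = 0.1624 mol
n(J) = 112.0 / 205.70 = 0.5445 mol
n(B) = 2.38 × 47.70/1000 = 0.1135 mol
n/ν for T = 0.1624/1 = 0.1624
n/ν for J = 0.5445/3 = 0.1815
n/ν for B = 0.1135/1 = 0.1135
Smallest n/ν is B → limiting reagent.
theoretical n(X) = (2/1) × 0.1135 = 0.2270 mol → 48.98 g
% yield = 23.5 / 48.98 × 100 = 47.98 %

48.0 %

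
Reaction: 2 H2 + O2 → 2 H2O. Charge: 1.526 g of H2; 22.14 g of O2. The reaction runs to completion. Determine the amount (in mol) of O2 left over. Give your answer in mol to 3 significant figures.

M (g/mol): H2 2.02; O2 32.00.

n(H2) = 1.526 / 2.02 = 0.7554 mol
n(O2) = 22.14 / 32.00 = 0.6919 mol
n/ν for H2 = 0.7554/2 = 0.3777
n/ν for O2 = 0.6919/1 = 0.6919
Smallest n/ν is H2 → limiting reagent.
O2 consumed = (1/2) × 0.7554 = 0.3777 mol
O2 remaining = 0.6919 − 0.3777 = 0.3142 mol

0.314 mol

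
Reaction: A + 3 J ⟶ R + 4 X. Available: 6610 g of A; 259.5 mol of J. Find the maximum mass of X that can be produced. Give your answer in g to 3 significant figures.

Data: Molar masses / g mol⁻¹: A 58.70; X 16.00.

n(A) = 6610 / 58.70 = 112.6 mol
n(J) = 259.5 mol
n/ν for A = 112.6/1 = 112.6
n/ν for J = 259.5/3 = 86.50
Smallest n/ν is J → limiting reagent.
n(X) = (4/3) × 259.5 = 346.0 mol
mass = 346.0 × 16.00 = 5536 g

5540 g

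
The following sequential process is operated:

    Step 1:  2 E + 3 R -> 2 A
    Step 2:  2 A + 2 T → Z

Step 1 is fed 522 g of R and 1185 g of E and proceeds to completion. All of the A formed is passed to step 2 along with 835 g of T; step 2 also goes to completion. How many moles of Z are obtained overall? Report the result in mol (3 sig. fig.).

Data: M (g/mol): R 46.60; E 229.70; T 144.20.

Step 1:
n(R) = 522.0 / 46.60 = 11.20 mol
n(E) = 1185 / 229.70 = 5.159 mol
n/ν for R = 11.20/3 = 3.733
n/ν for E = 5.159/2 = 2.580
Smallest n/ν is E → limiting reagent.
n(A) produced = (2/2) × 5.159 = 5.159 mol
Step 2:
n(A) available = 5.159 mol
n(T) = 835.0 / 144.20 = 5.791 mol
n/ν for A = 5.159/2 = 2.580
n/ν for T = 5.791/2 = 2.896
Smallest n/ν is A → limiting reagent.
n(Z) = (1/2) × 5.159 = 2.580 mol

2.58 mol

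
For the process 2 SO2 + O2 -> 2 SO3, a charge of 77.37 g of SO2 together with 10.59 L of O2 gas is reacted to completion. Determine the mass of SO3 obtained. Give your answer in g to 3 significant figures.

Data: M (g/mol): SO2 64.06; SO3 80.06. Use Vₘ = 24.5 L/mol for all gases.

n(SO2) = 77.37 / 64.06 = 1.208 mol
n(O2) = 10.59 / 24.5 = 0.4322 mol
n/ν for SO2 = 1.208/2 = 0.6040
n/ν for O2 = 0.4322/1 = 0.4322
Smallest n/ν is O2 → limiting reagent.
n(SO3) = (2/1) × 0.4322 = 0.8644 mol
mass = 0.8644 × 80.06 = 69.20 g

69.2 g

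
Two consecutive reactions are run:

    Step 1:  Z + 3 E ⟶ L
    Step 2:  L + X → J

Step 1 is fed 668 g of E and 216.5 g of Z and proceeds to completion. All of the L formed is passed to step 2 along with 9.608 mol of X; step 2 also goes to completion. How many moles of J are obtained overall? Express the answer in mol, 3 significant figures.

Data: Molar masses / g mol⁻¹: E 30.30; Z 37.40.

5.79 mol

Step 1:
n(E) = 668.0 / 30.30 = 22.05 mol
n(Z) = 216.5 / 37.40 = 5.789 mol
n/ν → E: 7.350, Z: 5.789; Z is limiting.
n(L) produced = (1/1) × 5.789 = 5.789 mol
Step 2:
n(L) available = 5.789 mol
n(X) = 9.608 mol
n/ν → L: 5.789, X: 9.608; L is limiting.
n(J) = (1/1) × 5.789 = 5.789 mol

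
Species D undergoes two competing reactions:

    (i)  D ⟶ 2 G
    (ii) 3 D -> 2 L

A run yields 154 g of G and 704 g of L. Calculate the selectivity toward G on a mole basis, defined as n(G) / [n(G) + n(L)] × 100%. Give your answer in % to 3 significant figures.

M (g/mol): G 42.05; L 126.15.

n(G) = 154 / 42.05 = 3.662 mol
n(L) = 704 / 126.15 = 5.581 mol
selectivity = 3.662/(3.662+5.581) × 100 = 39.62 %

39.6 %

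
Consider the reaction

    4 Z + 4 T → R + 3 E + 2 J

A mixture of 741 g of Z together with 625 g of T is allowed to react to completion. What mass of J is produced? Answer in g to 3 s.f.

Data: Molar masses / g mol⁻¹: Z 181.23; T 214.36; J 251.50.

n(Z) = 741.0 / 181.23 = 4.089 mol
n(T) = 625.0 / 214.36 = 2.916 mol
n/ν for Z = 4.089/4 = 1.022
n/ν for T = 2.916/4 = 0.7290
Smallest n/ν is T → limiting reagent.
n(J) = (2/4) × 2.916 = 1.458 mol
mass = 1.458 × 251.50 = 366.7 g

367 g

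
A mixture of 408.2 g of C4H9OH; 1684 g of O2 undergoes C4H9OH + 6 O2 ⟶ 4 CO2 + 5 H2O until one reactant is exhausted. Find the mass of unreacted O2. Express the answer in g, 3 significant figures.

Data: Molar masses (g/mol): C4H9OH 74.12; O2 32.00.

627 g

n(C4H9OH) = 408.2 / 74.12 = 5.507 mol
n(O2) = 1684 / 32.00 = 52.63 mol
n/ν for C4H9OH = 5.507/1 = 5.507
n/ν for O2 = 52.63/6 = 8.772
Smallest n/ν is C4H9OH → limiting reagent.
O2 consumed = (6/1) × 5.507 = 33.04 mol
O2 remaining = 52.63 − 33.04 = 19.59 mol
mass = 19.59 × 32.00 = 626.9 g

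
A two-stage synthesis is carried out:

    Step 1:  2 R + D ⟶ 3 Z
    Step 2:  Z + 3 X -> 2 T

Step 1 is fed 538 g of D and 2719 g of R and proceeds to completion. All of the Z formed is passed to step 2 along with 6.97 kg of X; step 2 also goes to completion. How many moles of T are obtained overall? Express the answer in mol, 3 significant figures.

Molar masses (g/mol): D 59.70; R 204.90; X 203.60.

22.8 mol

Step 1:
n(D) = 538.0 / 59.70 = 9.012 mol
n(R) = 2719 / 204.90 = 13.27 mol
n/ν for D = 9.012/1 = 9.012
n/ν for R = 13.27/2 = 6.635
Smallest n/ν is R → limiting reagent.
n(Z) produced = (3/2) × 13.27 = 19.91 mol
Step 2:
n(Z) available = 19.91 mol
n(X) = 6.970×1000 / 203.60 = 34.23 mol
n/ν for Z = 19.91/1 = 19.91
n/ν for X = 34.23/3 = 11.41
Smallest n/ν is X → limiting reagent.
n(T) = (2/3) × 34.23 = 22.82 mol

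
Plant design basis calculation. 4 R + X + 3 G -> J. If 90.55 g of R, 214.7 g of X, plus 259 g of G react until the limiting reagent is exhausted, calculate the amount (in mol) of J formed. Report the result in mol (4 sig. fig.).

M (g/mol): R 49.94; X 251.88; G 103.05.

n(R) = 90.55 / 49.94 = 1.813 mol
n(X) = 214.7 / 251.88 = 0.8524 mol
n(G) = 259.0 / 103.05 = 2.513 mol
n/ν → R: 0.4533, X: 0.8524, G: 0.8377; R is limiting.
n(J) = (1/4) × 1.813 = 0.4533 mol

0.4533 mol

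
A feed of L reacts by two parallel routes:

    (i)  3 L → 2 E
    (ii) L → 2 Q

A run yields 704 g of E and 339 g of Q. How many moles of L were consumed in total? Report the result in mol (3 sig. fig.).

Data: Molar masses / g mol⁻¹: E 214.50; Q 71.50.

n(E) = 704 / 214.50 = 3.282 mol
n(Q) = 339 / 71.50 = 4.741 mol
n(L) via (i) = (3/2)×3.282 = 4.923 mol
n(L) via (ii) = (1/2)×4.741 = 2.371 mol
total n(L) = 4.923 + 2.371 = 7.294 mol

7.29 mol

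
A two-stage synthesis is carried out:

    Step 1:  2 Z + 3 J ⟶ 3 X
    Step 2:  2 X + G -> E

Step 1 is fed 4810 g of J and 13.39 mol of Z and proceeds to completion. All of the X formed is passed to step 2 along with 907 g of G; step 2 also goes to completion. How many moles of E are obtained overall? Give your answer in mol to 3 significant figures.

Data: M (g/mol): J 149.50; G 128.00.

Step 1:
n(J) = 4810 / 149.50 = 32.17 mol
n(Z) = 13.39 mol
n/ν for J = 32.17/3 = 10.72
n/ν for Z = 13.39/2 = 6.695
Smallest n/ν is Z → limiting reagent.
n(X) produced = (3/2) × 13.39 = 20.09 mol
Step 2:
n(X) available = 20.09 mol
n(G) = 907.0 / 128.00 = 7.086 mol
n/ν for X = 20.09/2 = 10.05
n/ν for G = 7.086/1 = 7.086
Smallest n/ν is G → limiting reagent.
n(E) = (1/1) × 7.086 = 7.086 mol

7.09 mol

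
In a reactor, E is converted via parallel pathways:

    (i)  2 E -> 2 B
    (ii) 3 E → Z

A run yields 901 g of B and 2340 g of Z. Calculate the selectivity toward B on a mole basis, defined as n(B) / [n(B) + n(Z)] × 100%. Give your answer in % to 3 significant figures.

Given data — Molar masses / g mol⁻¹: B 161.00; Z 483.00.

n(B) = 901 / 161.00 = 5.596 mol
n(Z) = 2340 / 483.00 = 4.845 mol
selectivity = 5.596/(5.596+4.845) × 100 = 53.60 %

53.6 %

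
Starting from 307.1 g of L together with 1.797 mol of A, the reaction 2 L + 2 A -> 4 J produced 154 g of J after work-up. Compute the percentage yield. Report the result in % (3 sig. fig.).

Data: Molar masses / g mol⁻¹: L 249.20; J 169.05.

37.0 %

n(L) = 307.1 / 249.20 = 1.232 mol
n(A) = 1.797 mol
n/ν for L = 1.232/2 = 0.6160
n/ν for A = 1.797/2 = 0.8985
Smallest n/ν is L → limiting reagent.
theoretical n(J) = (4/2) × 1.232 = 2.464 mol → 416.5 g
% yield = 154 / 416.5 × 100 = 36.97 %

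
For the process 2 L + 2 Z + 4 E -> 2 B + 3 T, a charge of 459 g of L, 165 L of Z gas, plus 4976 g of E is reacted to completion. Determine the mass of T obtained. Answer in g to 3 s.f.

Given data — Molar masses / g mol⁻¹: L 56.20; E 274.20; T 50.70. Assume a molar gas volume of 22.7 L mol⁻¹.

n(L) = 459.0 / 56.20 = 8.167 mol
n(Z) = 165.0 / 22.7 = 7.269 mol
n(E) = 4976 / 274.20 = 18.15 mol
n/ν for L = 8.167/2 = 4.084
n/ν for Z = 7.269/2 = 3.635
n/ν for E = 18.15/4 = 4.538
Smallest n/ν is Z → limiting reagent.
n(T) = (3/2) × 7.269 = 10.90 mol
mass = 10.90 × 50.70 = 552.6 g

553 g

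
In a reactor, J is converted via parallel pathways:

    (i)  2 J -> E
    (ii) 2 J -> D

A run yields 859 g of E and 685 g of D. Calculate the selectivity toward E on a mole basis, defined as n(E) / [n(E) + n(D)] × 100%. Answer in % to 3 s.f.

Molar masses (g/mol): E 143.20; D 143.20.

n(E) = 859 / 143.20 = 5.999 mol
n(D) = 685 / 143.20 = 4.784 mol
selectivity = 5.999/(5.999+4.784) × 100 = 55.63 %

55.6 %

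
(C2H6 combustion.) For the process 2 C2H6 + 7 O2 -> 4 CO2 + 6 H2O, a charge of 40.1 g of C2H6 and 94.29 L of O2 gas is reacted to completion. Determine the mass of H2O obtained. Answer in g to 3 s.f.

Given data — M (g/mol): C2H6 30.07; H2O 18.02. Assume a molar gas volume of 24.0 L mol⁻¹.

n(C2H6) = 40.10 / 30.07 = 1.334 mol
n(O2) = 94.29 / 24.0 = 3.929 mol
n/ν → C2H6: 0.6670, O2: 0.5613; O2 is limiting.
n(H2O) = (6/7) × 3.929 = 3.368 mol
mass = 3.368 × 18.02 = 60.69 g

60.7 g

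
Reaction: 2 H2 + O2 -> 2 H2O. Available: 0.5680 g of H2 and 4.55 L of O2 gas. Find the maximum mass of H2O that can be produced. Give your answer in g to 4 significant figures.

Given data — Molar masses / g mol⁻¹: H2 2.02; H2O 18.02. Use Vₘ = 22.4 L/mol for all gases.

n(H2) = 0.5680 / 2.02 = 0.2812 mol
n(O2) = 4.550 / 22.4 = 0.2031 mol
n/ν for H2 = 0.2812/2 = 0.1406
n/ν for O2 = 0.2031/1 = 0.2031
Smallest n/ν is H2 → limiting reagent.
n(H2O) = (2/2) × 0.2812 = 0.2812 mol
mass = 0.2812 × 18.02 = 5.067 g

5.067 g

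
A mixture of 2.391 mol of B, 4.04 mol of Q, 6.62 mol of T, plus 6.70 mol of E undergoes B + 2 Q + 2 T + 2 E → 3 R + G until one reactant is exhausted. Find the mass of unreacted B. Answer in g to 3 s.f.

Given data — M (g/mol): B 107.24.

39.8 g

n(B) = 2.391 mol
n(Q) = 4.040 mol
n(T) = 6.620 mol
n(E) = 6.700 mol
n/ν → B: 2.391, Q: 2.020, T: 3.310, E: 3.350; Q is limiting.
B consumed = (1/2) × 4.040 = 2.020 mol
B remaining = 2.391 − 2.020 = 0.3710 mol
mass = 0.3710 × 107.24 = 39.79 g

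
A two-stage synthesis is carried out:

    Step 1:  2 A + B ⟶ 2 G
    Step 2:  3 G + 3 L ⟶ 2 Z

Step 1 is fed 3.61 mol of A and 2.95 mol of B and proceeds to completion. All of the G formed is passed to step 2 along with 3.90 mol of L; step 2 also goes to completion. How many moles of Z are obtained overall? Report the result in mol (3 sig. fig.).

2.41 mol

Step 1:
n(A) = 3.610 mol
n(B) = 2.950 mol
n/ν for A = 3.610/2 = 1.805
n/ν for B = 2.950/1 = 2.950
Smallest n/ν is A → limiting reagent.
n(G) produced = (2/2) × 3.610 = 3.610 mol
Step 2:
n(G) available = 3.610 mol
n(L) = 3.900 mol
n/ν for G = 3.610/3 = 1.203
n/ν for L = 3.900/3 = 1.300
Smallest n/ν is G → limiting reagent.
n(Z) = (2/3) × 3.610 = 2.407 mol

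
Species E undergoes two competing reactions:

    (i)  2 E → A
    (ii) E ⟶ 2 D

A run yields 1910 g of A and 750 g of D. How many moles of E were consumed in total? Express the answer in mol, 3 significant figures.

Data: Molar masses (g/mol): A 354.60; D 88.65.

n(A) = 1910 / 354.60 = 5.386 mol
n(D) = 750 / 88.65 = 8.460 mol
n(E) via (i) = (2/1)×5.386 = 10.77 mol
n(E) via (ii) = (1/2)×8.460 = 4.230 mol
total n(E) = 10.77 + 4.230 = 15.00 mol

15.0 mol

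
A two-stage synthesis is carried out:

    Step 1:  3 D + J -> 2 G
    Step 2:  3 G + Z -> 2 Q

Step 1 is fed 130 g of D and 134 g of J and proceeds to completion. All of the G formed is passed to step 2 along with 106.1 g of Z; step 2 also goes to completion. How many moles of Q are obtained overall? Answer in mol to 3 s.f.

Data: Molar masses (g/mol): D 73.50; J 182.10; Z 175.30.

0.786 mol

Step 1:
n(D) = 130.0 / 73.50 = 1.769 mol
n(J) = 134.0 / 182.10 = 0.7359 mol
n/ν for D = 1.769/3 = 0.5897
n/ν for J = 0.7359/1 = 0.7359
Smallest n/ν is D → limiting reagent.
n(G) produced = (2/3) × 1.769 = 1.179 mol
Step 2:
n(G) available = 1.179 mol
n(Z) = 106.1 / 175.30 = 0.6052 mol
n/ν for G = 1.179/3 = 0.3930
n/ν for Z = 0.6052/1 = 0.6052
Smallest n/ν is G → limiting reagent.
n(Q) = (2/3) × 1.179 = 0.7860 mol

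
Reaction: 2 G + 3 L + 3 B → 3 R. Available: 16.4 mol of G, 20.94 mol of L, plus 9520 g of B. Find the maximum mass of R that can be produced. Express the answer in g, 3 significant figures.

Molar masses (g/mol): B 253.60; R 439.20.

n(G) = 16.40 mol
n(L) = 20.94 mol
n(B) = 9520 / 253.60 = 37.54 mol
n/ν → G: 8.200, L: 6.980, B: 12.51; L is limiting.
n(R) = (3/3) × 20.94 = 20.94 mol
mass = 20.94 × 439.20 = 9197 g

9200 g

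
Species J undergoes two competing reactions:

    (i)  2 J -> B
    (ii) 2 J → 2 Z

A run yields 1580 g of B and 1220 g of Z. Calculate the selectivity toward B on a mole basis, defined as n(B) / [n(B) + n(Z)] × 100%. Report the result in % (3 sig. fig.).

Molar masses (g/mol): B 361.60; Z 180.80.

n(B) = 1580 / 361.60 = 4.369 mol
n(Z) = 1220 / 180.80 = 6.748 mol
selectivity = 4.369/(4.369+6.748) × 100 = 39.30 %

39.3 %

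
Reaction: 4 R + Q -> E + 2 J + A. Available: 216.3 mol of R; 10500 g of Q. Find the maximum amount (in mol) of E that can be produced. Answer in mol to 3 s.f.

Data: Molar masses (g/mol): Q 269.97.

38.9 mol

n(R) = 216.3 mol
n(Q) = 10500 / 269.97 = 38.89 mol
n/ν for R = 216.3/4 = 54.08
n/ν for Q = 38.89/1 = 38.89
Smallest n/ν is Q → limiting reagent.
n(E) = (1/1) × 38.89 = 38.89 mol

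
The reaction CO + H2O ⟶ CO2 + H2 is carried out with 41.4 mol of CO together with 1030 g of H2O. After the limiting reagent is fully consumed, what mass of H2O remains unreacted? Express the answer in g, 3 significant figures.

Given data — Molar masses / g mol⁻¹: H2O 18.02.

284 g

n(CO) = 41.40 mol
n(H2O) = 1030 / 18.02 = 57.16 mol
n/ν for CO = 41.40/1 = 41.40
n/ν for H2O = 57.16/1 = 57.16
Smallest n/ν is CO → limiting reagent.
H2O consumed = (1/1) × 41.40 = 41.40 mol
H2O remaining = 57.16 − 41.40 = 15.76 mol
mass = 15.76 × 18.02 = 284.0 g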